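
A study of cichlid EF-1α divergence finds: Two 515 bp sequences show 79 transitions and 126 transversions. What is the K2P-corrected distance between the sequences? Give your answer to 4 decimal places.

0.5689

P = 79/515 ≈ 0.153398 and Q = 126/515 ≈ 0.24466.
Under the Kimura two-parameter model, d = −½ ln(1 − 2P − Q) − ¼ ln(1 − 2Q).
1 − 2P − Q = 0.448544, giving −½ ln(0.448544) = 0.400874.
1 − 2Q = 0.51068, giving −¼ ln(0.51068) = 0.168003.
d = 0.400874 + 0.168003 = 0.568877.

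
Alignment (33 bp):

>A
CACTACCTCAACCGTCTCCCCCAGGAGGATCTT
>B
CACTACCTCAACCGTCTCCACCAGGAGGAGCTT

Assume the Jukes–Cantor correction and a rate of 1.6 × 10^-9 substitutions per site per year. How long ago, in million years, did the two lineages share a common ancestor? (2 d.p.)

The sequences differ at 2 of 33 sites (20, 30), so p = 2/33 ≈ 0.060606.
d = −(3/4) ln(1 − 4p/3) = −0.75 ln(1 − 0.080808) = −0.75 ln(0.919192)
  = −0.75 × (-0.084260) = 0.063195 substitutions/site.
Under a molecular clock d = 2μt, so t = d/(2μ) = 0.063195 / (2 × 1.6 × 10^-9) = 19.75 million years.

19.75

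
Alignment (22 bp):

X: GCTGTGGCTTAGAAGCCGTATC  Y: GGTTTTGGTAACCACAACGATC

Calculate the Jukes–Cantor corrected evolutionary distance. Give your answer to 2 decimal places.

The sequences differ at 12 of 22 sites, so p = 12/22 ≈ 0.545455.
d = −(3/4) ln(1 − 4p/3) = −0.75 ln(1 − 0.727273) = −0.75 ln(0.272727)
  = −0.75 × (-1.299284) = 0.974463 substitutions/site.

0.97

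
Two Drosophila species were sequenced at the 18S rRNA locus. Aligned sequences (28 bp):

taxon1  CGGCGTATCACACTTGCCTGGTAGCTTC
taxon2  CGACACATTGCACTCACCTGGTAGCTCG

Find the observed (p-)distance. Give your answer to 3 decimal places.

0.321

The sequences differ at 9 of 28 positions (sites 3, 5, 6, 9, 10, 15, 16, 27, 28).
p = 9/28 = 0.321428… ≈ 0.321 (to 3 d.p.).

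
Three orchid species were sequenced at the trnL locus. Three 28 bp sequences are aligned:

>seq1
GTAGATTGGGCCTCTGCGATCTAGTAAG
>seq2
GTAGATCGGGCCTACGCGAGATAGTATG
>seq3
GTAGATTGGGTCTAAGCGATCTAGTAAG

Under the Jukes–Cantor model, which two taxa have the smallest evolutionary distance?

seq1–seq2: 6/28 differ, p = 0.214, d = 0.252.
seq1–seq3: 3/28 differ, p = 0.107, d = 0.116.
seq2–seq3: 6/28 differ, p = 0.214, d = 0.252.
The smallest distance is between seq1 and seq3.

seq1 and seq3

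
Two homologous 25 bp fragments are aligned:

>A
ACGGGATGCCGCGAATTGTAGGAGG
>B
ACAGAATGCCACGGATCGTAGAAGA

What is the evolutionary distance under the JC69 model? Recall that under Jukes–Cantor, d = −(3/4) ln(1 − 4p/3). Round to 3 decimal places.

0.351

The sequences differ at 7 of 25 sites (3, 5, 11, 14, 17, 22, 25), so p = 7/25 = 0.28.
d = −(3/4) ln(1 − 4p/3) = −0.75 ln(1 − 0.373333) = −0.75 ln(0.626667)
  = −0.75 × (-0.467340) = 0.350505 substitutions/site.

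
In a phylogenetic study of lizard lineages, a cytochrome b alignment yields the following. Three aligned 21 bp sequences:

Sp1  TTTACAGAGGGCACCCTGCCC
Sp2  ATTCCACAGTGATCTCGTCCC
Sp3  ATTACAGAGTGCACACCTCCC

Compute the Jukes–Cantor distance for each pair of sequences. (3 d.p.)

Sp1–Sp2: 9/21 sites differ → p ≈ 0.428571, d = −0.75 ln(1 − 0.571428) = 0.635472 ≈ 0.635.
Sp1–Sp3: 5/21 sites differ → p ≈ 0.238095, d = −0.75 ln(1 − 0.31746) = 0.286451 ≈ 0.286.
Sp2–Sp3: 6/21 sites differ → p ≈ 0.285714, d = −0.75 ln(1 − 0.380952) = 0.359679 ≈ 0.360.

d(Sp1,Sp2) = 0.635, d(Sp1,Sp3) = 0.286, d(Sp2,Sp3) = 0.360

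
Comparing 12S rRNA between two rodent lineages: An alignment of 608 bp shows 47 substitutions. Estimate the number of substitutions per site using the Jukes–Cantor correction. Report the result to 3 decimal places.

0.082

p = 47/608 ≈ 0.077303.
d = −(3/4) ln(1 − 4p/3) = −0.75 ln(1 − 0.103071) = −0.75 ln(0.896929)
  = −0.75 × (-0.108779) = 0.081584 substitutions/site.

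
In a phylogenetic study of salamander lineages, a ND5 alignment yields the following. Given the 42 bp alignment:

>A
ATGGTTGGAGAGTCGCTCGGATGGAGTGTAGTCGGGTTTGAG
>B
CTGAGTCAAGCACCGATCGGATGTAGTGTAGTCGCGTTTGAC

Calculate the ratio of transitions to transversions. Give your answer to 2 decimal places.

Transitions are A↔G and C↔T; transversions are all other mismatches.
Transitions: 4. Transversions: 8.
R = 4/8 = 0.50.

0.50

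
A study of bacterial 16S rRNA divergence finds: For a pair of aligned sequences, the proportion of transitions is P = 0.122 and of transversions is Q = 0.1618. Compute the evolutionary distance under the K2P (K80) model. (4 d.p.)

0.3580

Under the Kimura two-parameter model, d = −½ ln(1 − 2P − Q) − ¼ ln(1 − 2Q).
1 − 2P − Q = 0.5942, giving −½ ln(0.5942) = 0.260270.
1 − 2Q = 0.6764, giving −¼ ln(0.6764) = 0.097743.
d = 0.260270 + 0.097743 = 0.358013.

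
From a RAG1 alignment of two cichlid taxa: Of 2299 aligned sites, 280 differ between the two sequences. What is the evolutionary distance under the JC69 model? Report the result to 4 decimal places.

p = 280/2299 ≈ 0.121792.
d = −(3/4) ln(1 − 4p/3) = −0.75 ln(1 − 0.162389) = −0.75 ln(0.837611)
  = −0.75 × (-0.177201) = 0.132901 substitutions/site.

0.1329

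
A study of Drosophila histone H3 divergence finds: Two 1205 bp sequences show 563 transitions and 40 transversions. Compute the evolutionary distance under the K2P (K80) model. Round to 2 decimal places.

1.73

P = 563/1205 ≈ 0.46722 and Q = 40/1205 ≈ 0.033195.
Under the Kimura two-parameter model, d = −½ ln(1 − 2P − Q) − ¼ ln(1 − 2Q).
1 − 2P − Q = 0.032365, giving −½ ln(0.032365) = 1.715339.
1 − 2Q = 0.93361, giving −¼ ln(0.93361) = 0.017174.
d = 1.715339 + 0.017174 = 1.732513.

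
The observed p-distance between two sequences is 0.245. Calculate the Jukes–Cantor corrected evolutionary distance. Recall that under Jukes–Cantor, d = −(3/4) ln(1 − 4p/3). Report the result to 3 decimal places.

d = −(3/4) ln(1 − 4p/3) = −0.75 ln(1 − 0.326667) = −0.75 ln(0.673333)
  = −0.75 × (-0.395515) = 0.296636 substitutions/site.

0.297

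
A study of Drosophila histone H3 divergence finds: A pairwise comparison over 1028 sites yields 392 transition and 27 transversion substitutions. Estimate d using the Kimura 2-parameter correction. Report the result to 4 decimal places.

P = 392/1028 ≈ 0.381323 and Q = 27/1028 ≈ 0.026265.
Under the Kimura two-parameter model, d = −½ ln(1 − 2P − Q) − ¼ ln(1 − 2Q).
1 − 2P − Q = 0.211089, giving −½ ln(0.211089) = 0.777738.
1 − 2Q = 0.94747, giving −¼ ln(0.94747) = 0.013490.
d = 0.777738 + 0.013490 = 0.791228.

0.7912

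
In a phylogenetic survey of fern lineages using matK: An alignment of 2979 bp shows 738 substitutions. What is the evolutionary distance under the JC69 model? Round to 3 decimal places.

p = 738/2979 ≈ 0.247734.
d = −(3/4) ln(1 − 4p/3) = −0.75 ln(1 − 0.330312) = −0.75 ln(0.669688)
  = −0.75 × (-0.400943) = 0.300707 substitutions/site.

0.301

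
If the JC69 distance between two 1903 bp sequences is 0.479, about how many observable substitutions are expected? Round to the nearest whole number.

674

Invert JC69: p = (3/4)(1 − e^(−4d/3)) = 0.75 × (1 − e^(-0.638667)) = 0.75 × (1 − 0.527996) = 0.354003.
Expected differing sites = pL ≈ 0.354003 × 1903 = 673.667709 ≈ 674.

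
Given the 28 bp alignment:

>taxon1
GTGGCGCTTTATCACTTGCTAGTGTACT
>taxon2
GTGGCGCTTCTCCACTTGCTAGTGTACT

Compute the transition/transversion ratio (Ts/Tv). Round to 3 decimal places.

2.000

Transitions are A↔G and C↔T; transversions are all other mismatches.
Transitions: 2. Transversions: 1.
R = 2/1 = 2.000.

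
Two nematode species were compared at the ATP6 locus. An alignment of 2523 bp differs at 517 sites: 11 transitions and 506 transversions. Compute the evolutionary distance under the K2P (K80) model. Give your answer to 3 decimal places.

0.246

P = 11/2523 ≈ 0.00436 and Q = 506/2523 ≈ 0.200555.
Under the Kimura two-parameter model, d = −½ ln(1 − 2P − Q) − ¼ ln(1 − 2Q).
1 − 2P − Q = 0.790725, giving −½ ln(0.790725) = 0.117403.
1 − 2Q = 0.59889, giving −¼ ln(0.59889) = 0.128169.
d = 0.117403 + 0.128169 = 0.245572.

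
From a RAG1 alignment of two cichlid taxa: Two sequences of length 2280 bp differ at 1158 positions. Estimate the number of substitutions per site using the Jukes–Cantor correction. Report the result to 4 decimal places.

p = 1158/2280 ≈ 0.507895.
d = −(3/4) ln(1 − 4p/3) = −0.75 ln(1 − 0.677193) = −0.75 ln(0.322807)
  = −0.75 × (-1.130701) = 0.848026 substitutions/site.

0.8480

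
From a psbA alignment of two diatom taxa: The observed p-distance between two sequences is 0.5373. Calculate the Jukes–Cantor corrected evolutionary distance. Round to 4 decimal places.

0.9451

d = −(3/4) ln(1 − 4p/3) = −0.75 ln(1 − 0.7164) = −0.75 ln(0.2836)
  = −0.75 × (-1.260190) = 0.945143 substitutions/site.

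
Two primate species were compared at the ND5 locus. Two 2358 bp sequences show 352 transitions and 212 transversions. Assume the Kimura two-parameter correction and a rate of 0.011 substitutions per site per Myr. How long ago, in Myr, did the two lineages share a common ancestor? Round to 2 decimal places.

P = 352/2358 ≈ 0.149279 and Q = 212/2358 ≈ 0.089907.
Under the Kimura two-parameter model, d = −½ ln(1 − 2P − Q) − ¼ ln(1 − 2Q).
1 − 2P − Q = 0.611535, giving −½ ln(0.611535) = 0.245892.
1 − 2Q = 0.820186, giving −¼ ln(0.820186) = 0.049556.
d = 0.245892 + 0.049556 = 0.295448.
Under a molecular clock d = 2μt, so t = d/(2μ) = 0.295448 / (2 × 0.011) = 13.43 Myr.

13.43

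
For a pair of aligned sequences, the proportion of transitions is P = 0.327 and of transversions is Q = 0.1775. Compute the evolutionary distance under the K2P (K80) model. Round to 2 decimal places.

1.00

Under the Kimura two-parameter model, d = −½ ln(1 − 2P − Q) − ¼ ln(1 − 2Q).
1 − 2P − Q = 0.1685, giving −½ ln(0.1685) = 0.890410.
1 − 2Q = 0.645, giving −¼ ln(0.645) = 0.109626.
d = 0.890410 + 0.109626 = 1.000036.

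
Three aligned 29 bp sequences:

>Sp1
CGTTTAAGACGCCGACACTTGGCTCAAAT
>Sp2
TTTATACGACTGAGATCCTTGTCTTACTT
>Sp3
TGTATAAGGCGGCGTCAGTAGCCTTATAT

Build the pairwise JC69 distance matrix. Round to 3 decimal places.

d(Sp1,Sp2) = 0.683, d(Sp1,Sp3) = 0.462, d(Sp2,Sp3) = 0.683

Sp1–Sp2: 13/29 sites differ → p ≈ 0.448276, d = −0.75 ln(1 − 0.597701) = 0.682920 ≈ 0.683.
Sp1–Sp3: 10/29 sites differ → p ≈ 0.344828, d = −0.75 ln(1 − 0.459771) = 0.461822 ≈ 0.462.
Sp2–Sp3: 13/29 sites differ → p ≈ 0.448276, d = −0.75 ln(1 − 0.597701) = 0.682920 ≈ 0.683.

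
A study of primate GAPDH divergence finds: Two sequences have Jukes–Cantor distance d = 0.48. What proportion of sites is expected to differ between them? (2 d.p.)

0.35

p = (3/4)(1 − e^(−4d/3)) = 0.75 × (1 − e^(-0.64)) = 0.75 × (1 − 0.527292) = 0.354531.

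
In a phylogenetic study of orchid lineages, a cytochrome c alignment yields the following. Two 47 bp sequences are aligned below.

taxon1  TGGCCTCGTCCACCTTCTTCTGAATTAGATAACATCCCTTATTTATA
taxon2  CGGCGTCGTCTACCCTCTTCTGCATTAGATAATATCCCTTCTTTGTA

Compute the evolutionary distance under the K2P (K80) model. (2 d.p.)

Of 47 sites, 5 differences are transitions and 3 are transversions, so P = 5/47 ≈ 0.106383 and Q = 3/47 ≈ 0.06383.
Under the Kimura two-parameter model, d = −½ ln(1 − 2P − Q) − ¼ ln(1 − 2Q).
1 − 2P − Q = 0.723404, giving −½ ln(0.723404) = 0.161894.
1 − 2Q = 0.87234, giving −¼ ln(0.87234) = 0.034144.
d = 0.161894 + 0.034144 = 0.196038.

0.20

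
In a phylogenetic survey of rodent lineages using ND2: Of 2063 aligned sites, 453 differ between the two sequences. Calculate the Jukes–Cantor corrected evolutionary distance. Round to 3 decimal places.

0.260

p = 453/2063 ≈ 0.219583.
d = −(3/4) ln(1 − 4p/3) = −0.75 ln(1 − 0.292777) = −0.75 ln(0.707223)
  = −0.75 × (-0.346409) = 0.259807 substitutions/site.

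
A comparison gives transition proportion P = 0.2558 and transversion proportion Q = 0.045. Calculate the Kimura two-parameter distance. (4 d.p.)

Under the Kimura two-parameter model, d = −½ ln(1 − 2P − Q) − ¼ ln(1 − 2Q).
1 − 2P − Q = 0.4434, giving −½ ln(0.4434) = 0.406641.
1 − 2Q = 0.91, giving −¼ ln(0.91) = 0.023578.
d = 0.406641 + 0.023578 = 0.430219.

0.4302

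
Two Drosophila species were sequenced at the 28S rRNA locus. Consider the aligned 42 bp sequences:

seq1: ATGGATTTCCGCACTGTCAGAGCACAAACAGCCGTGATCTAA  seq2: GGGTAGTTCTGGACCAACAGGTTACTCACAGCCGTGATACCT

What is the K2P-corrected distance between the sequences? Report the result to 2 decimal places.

Of 42 sites, 7 differences are transitions and 11 are transversions, so P = 7/42 ≈ 0.166667 and Q = 11/42 ≈ 0.261905.
Under the Kimura two-parameter model, d = −½ ln(1 − 2P − Q) − ¼ ln(1 − 2Q).
1 − 2P − Q = 0.404761, giving −½ ln(0.404761) = 0.452229.
1 − 2Q = 0.47619, giving −¼ ln(0.47619) = 0.185485.
d = 0.452229 + 0.185485 = 0.637714.

0.64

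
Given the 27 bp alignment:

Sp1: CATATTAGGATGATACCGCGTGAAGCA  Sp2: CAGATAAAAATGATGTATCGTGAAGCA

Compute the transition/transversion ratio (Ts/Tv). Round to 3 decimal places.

Transitions are A↔G and C↔T; transversions are all other mismatches.
Transitions: 4. Transversions: 4.
R = 4/4 = 1.000.

1.000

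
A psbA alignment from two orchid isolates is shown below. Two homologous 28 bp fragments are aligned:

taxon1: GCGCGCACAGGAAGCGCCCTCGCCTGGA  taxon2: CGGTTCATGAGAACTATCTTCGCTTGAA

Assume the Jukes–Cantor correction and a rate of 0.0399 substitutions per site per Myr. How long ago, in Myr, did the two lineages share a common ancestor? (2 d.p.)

10.33

The sequences differ at 14 of 28 sites, so p = 14/28 = 0.5.
d = −(3/4) ln(1 − 4p/3) = −0.75 ln(1 − 0.666667) = −0.75 ln(0.333333)
  = −0.75 × (-1.098613) = 0.823960 substitutions/site.
Under a molecular clock d = 2μt, so t = d/(2μ) = 0.823960 / (2 × 0.0399) = 10.33 Myr.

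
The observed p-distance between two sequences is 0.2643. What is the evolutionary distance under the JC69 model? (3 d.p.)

d = −(3/4) ln(1 − 4p/3) = −0.75 ln(1 − 0.3524) = −0.75 ln(0.6476)
  = −0.75 × (-0.434482) = 0.325862 substitutions/site.

0.326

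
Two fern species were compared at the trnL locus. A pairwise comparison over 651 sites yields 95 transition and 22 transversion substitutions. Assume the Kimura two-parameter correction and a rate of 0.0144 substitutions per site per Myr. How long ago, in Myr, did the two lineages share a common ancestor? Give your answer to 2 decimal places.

7.45

P = 95/651 ≈ 0.145929 and Q = 22/651 ≈ 0.033794.
Under the Kimura two-parameter model, d = −½ ln(1 − 2P − Q) − ¼ ln(1 − 2Q).
1 − 2P − Q = 0.674348, giving −½ ln(0.674348) = 0.197004.
1 − 2Q = 0.932412, giving −¼ ln(0.932412) = 0.017495.
d = 0.197004 + 0.017495 = 0.214499.
Under a molecular clock d = 2μt, so t = d/(2μ) = 0.214499 / (2 × 0.0144) = 7.45 Myr.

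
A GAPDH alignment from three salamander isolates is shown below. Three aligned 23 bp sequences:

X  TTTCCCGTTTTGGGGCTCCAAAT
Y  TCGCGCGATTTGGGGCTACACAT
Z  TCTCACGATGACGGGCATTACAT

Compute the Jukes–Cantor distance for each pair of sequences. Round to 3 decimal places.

X–Y: 6/23 sites differ → p ≈ 0.26087, d = −0.75 ln(1 − 0.347827) = 0.320584 ≈ 0.321.
X–Z: 10/23 sites differ → p ≈ 0.434783, d = −0.75 ln(1 − 0.579711) = 0.650110 ≈ 0.650.
Y–Z: 8/23 sites differ → p ≈ 0.347826, d = −0.75 ln(1 − 0.463768) = 0.467391 ≈ 0.467.

d(X,Y) = 0.321, d(X,Z) = 0.650, d(Y,Z) = 0.467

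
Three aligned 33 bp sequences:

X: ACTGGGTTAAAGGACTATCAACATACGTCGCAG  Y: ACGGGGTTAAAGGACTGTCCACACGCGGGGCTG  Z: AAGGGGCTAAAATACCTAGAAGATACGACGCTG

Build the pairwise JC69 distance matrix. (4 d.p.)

d(X,Y) = 0.2928, d(X,Z) = 0.4975, d(Y,Z) = 0.6254

X–Y: 8/33 sites differ → p ≈ 0.242424, d = −0.75 ln(1 − 0.323232) = 0.292820 ≈ 0.2928.
X–Z: 12/33 sites differ → p ≈ 0.363636, d = −0.75 ln(1 − 0.484848) = 0.497470 ≈ 0.4975.
Y–Z: 14/33 sites differ → p ≈ 0.424242, d = −0.75 ln(1 − 0.565656) = 0.625439 ≈ 0.6254.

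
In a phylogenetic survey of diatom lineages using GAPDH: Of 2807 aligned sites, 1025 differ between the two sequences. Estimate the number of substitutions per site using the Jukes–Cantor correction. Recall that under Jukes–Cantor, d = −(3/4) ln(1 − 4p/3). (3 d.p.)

0.500

p = 1025/2807 ≈ 0.365159.
d = −(3/4) ln(1 − 4p/3) = −0.75 ln(1 − 0.486879) = −0.75 ln(0.513121)
  = −0.75 × (-0.667244) = 0.500433 substitutions/site.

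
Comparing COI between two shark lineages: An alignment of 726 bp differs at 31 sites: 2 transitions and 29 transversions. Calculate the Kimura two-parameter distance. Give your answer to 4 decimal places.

P = 2/726 ≈ 0.002755 and Q = 29/726 ≈ 0.039945.
Under the Kimura two-parameter model, d = −½ ln(1 − 2P − Q) − ¼ ln(1 − 2Q).
1 − 2P − Q = 0.954545, giving −½ ln(0.954545) = 0.023260.
1 − 2Q = 0.92011, giving −¼ ln(0.92011) = 0.020816.
d = 0.023260 + 0.020816 = 0.044076.

0.0441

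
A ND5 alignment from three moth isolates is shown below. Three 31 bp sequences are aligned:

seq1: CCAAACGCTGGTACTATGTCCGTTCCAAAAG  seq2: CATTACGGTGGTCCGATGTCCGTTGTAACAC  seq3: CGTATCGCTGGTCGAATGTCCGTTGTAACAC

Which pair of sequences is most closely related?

seq1–seq2: 10/31 differ, p = 0.323, d = 0.422.
seq1–seq3: 10/31 differ, p = 0.323, d = 0.422.
seq2–seq3: 6/31 differ, p = 0.194, d = 0.224.
The smallest distance is between seq2 and seq3.

seq2 and seq3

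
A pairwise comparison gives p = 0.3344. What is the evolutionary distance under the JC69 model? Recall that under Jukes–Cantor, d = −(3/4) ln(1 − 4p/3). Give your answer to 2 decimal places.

d = −(3/4) ln(1 − 4p/3) = −0.75 ln(1 − 0.445867) = −0.75 ln(0.554133)
  = −0.75 × (-0.590351) = 0.442763 substitutions/site.

0.44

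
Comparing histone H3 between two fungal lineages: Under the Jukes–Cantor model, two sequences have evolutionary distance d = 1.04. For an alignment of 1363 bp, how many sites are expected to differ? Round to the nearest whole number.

767

Invert JC69: p = (3/4)(1 − e^(−4d/3)) = 0.75 × (1 − e^(-1.386667)) = 0.75 × (1 − 0.249907) = 0.562570.
Expected differing sites = pL ≈ 0.562570 × 1363 = 766.78291 ≈ 767.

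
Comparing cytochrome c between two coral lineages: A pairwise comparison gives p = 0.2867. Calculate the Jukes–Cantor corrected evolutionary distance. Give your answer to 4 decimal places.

0.3613

d = −(3/4) ln(1 − 4p/3) = −0.75 ln(1 − 0.382267) = −0.75 ln(0.617733)
  = −0.75 × (-0.481699) = 0.361274 substitutions/site.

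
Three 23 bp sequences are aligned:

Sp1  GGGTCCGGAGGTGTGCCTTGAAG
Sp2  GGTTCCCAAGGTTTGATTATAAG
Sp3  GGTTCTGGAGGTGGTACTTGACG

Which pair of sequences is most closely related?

Sp1–Sp2: 8/23 differ, p = 0.348, d = 0.467.
Sp1–Sp3: 6/23 differ, p = 0.261, d = 0.321.
Sp2–Sp3: 10/23 differ, p = 0.435, d = 0.650.
The smallest distance is between Sp1 and Sp3.

Sp1 and Sp3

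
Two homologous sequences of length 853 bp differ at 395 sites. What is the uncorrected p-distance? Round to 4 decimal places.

0.4631

p = 395/853 = 0.463071… ≈ 0.4631 (to 4 d.p.).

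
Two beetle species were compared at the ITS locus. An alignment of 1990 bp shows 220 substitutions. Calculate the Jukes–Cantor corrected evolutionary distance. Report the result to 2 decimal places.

0.12

p = 220/1990 ≈ 0.110553.
d = −(3/4) ln(1 − 4p/3) = −0.75 ln(1 − 0.147404) = −0.75 ln(0.852596)
  = −0.75 × (-0.159469) = 0.119602 substitutions/site.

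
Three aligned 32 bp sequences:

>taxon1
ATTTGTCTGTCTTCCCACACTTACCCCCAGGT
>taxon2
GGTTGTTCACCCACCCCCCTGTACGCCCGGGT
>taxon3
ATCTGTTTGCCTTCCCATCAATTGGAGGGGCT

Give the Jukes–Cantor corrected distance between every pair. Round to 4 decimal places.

taxon1–taxon2: 14/32 sites differ → p = 0.4375, d = −0.75 ln(1 − 0.583333) = 0.656601 ≈ 0.6566.
taxon1–taxon3: 15/32 sites differ → p = 0.46875, d = −0.75 ln(1 − 0.625) = 0.735622 ≈ 0.7356.
taxon2–taxon3: 17/32 sites differ → p = 0.53125, d = −0.75 ln(1 − 0.708333) = 0.924107 ≈ 0.9241.

d(taxon1,taxon2) = 0.6566, d(taxon1,taxon3) = 0.7356, d(taxon2,taxon3) = 0.9241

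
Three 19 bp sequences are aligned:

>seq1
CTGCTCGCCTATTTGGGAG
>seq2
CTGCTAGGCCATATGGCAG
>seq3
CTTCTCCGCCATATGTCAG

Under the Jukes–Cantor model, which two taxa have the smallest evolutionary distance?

seq1–seq2: 5/19 differ, p = 0.263, d = 0.324.
seq1–seq3: 7/19 differ, p = 0.368, d = 0.507.
seq2–seq3: 4/19 differ, p = 0.211, d = 0.247.
The smallest distance is between seq2 and seq3.

seq2 and seq3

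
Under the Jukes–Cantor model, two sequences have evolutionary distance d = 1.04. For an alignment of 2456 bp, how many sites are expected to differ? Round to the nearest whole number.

1382

Invert JC69: p = (3/4)(1 − e^(−4d/3)) = 0.75 × (1 − e^(-1.386667)) = 0.75 × (1 − 0.249907) = 0.562570.
Expected differing sites = pL ≈ 0.562570 × 2456 = 1381.67192 ≈ 1382.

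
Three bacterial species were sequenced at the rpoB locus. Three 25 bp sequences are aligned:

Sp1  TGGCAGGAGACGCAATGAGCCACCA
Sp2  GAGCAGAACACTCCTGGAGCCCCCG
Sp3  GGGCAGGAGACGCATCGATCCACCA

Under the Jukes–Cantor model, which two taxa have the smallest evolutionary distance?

Sp1 and Sp3

Sp1–Sp2: 10/25 differ, p = 0.400, d = 0.572.
Sp1–Sp3: 4/25 differ, p = 0.160, d = 0.180.
Sp2–Sp3: 9/25 differ, p = 0.360, d = 0.490.
The smallest distance is between Sp1 and Sp3.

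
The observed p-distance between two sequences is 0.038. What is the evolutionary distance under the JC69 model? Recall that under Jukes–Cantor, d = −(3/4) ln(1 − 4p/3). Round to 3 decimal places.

d = −(3/4) ln(1 − 4p/3) = −0.75 ln(1 − 0.050667) = −0.75 ln(0.949333)
  = −0.75 × (-0.051996) = 0.038997 substitutions/site.

0.039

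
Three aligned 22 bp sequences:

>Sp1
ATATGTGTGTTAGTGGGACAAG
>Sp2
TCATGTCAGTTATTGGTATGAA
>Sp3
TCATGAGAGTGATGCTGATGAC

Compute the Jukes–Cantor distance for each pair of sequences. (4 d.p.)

Sp1–Sp2: 9/22 sites differ → p ≈ 0.409091, d = −0.75 ln(1 − 0.545455) = 0.591344 ≈ 0.5913.
Sp1–Sp3: 12/22 sites differ → p ≈ 0.545455, d = −0.75 ln(1 − 0.727273) = 0.974463 ≈ 0.9745.
Sp2–Sp3: 8/22 sites differ → p ≈ 0.363636, d = −0.75 ln(1 − 0.484848) = 0.497470 ≈ 0.4975.

d(Sp1,Sp2) = 0.5913, d(Sp1,Sp3) = 0.9745, d(Sp2,Sp3) = 0.4975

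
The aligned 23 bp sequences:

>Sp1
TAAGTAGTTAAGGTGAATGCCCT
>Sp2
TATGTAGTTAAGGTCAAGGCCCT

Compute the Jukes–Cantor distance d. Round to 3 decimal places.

The sequences differ at 3 of 23 sites (3, 15, 18), so p = 3/23 ≈ 0.130435.
d = −(3/4) ln(1 − 4p/3) = −0.75 ln(1 − 0.173913) = −0.75 ln(0.826087)
  = −0.75 × (-0.191055) = 0.143291 substitutions/site.

0.143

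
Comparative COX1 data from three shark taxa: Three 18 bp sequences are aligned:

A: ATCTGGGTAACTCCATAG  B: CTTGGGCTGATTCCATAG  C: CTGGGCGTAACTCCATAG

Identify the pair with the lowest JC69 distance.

A and C

A–B: 6/18 differ, p = 0.333, d = 0.441.
A–C: 4/18 differ, p = 0.222, d = 0.264.
B–C: 5/18 differ, p = 0.278, d = 0.347.
The smallest distance is between A and C.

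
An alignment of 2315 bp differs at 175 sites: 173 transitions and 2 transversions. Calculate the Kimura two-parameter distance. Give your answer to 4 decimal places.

P = 173/2315 ≈ 0.07473 and Q = 2/2315 ≈ 0.000864.
Under the Kimura two-parameter model, d = −½ ln(1 − 2P − Q) − ¼ ln(1 − 2Q).
1 − 2P − Q = 0.849676, giving −½ ln(0.849676) = 0.081450.
1 − 2Q = 0.998272, giving −¼ ln(0.998272) = 0.000432.
d = 0.081450 + 0.000432 = 0.081882.

0.0819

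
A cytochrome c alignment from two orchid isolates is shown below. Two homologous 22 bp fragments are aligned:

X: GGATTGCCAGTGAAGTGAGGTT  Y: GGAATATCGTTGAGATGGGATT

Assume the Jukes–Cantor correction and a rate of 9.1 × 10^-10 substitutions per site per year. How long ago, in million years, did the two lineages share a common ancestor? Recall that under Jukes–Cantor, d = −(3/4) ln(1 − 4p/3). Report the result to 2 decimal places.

The sequences differ at 9 of 22 sites (4, 6, 7, 9, 10, 14, 15, 18, 20), so p = 9/22 ≈ 0.409091.
d = −(3/4) ln(1 − 4p/3) = −0.75 ln(1 − 0.545455) = −0.75 ln(0.454545)
  = −0.75 × (-0.788458) = 0.591344 substitutions/site.
Under a molecular clock d = 2μt, so t = d/(2μ) = 0.591344 / (2 × 9.1 × 10^-10) = 324.91 million years.

324.91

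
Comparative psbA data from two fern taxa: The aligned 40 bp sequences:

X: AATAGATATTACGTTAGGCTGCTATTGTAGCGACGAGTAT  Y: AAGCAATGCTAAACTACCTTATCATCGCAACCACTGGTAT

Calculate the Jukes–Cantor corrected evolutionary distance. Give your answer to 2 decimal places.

The sequences differ at 20 of 40 sites, so p = 20/40 = 0.5.
d = −(3/4) ln(1 − 4p/3) = −0.75 ln(1 − 0.666667) = −0.75 ln(0.333333)
  = −0.75 × (-1.098613) = 0.823960 substitutions/site.

0.82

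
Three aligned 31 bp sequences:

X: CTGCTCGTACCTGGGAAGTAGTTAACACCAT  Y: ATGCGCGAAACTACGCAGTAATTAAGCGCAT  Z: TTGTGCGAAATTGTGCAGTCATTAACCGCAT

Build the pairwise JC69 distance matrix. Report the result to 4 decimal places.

d(X,Y) = 0.4806, d(X,Z) = 0.5445, d(Y,Z) = 0.2687

X–Y: 11/31 sites differ → p ≈ 0.354839, d = −0.75 ln(1 − 0.473119) = 0.480585 ≈ 0.4806.
X–Z: 12/31 sites differ → p ≈ 0.387097, d = −0.75 ln(1 − 0.516129) = 0.544453 ≈ 0.5445.
Y–Z: 7/31 sites differ → p ≈ 0.225806, d = −0.75 ln(1 − 0.301075) = 0.268659 ≈ 0.2687.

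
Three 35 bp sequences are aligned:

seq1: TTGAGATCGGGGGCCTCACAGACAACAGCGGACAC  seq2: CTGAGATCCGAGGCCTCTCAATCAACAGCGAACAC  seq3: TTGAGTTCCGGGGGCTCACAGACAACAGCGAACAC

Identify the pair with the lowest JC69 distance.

seq1–seq2: 7/35 differ, p = 0.200, d = 0.233.
seq1–seq3: 4/35 differ, p = 0.114, d = 0.124.
seq2–seq3: 7/35 differ, p = 0.200, d = 0.233.
The smallest distance is between seq1 and seq3.

seq1 and seq3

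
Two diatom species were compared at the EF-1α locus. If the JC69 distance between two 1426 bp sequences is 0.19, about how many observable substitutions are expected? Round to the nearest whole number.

Invert JC69: p = (3/4)(1 − e^(−4d/3)) = 0.75 × (1 − e^(-0.253333)) = 0.75 × (1 − 0.776209) = 0.167843.
Expected differing sites = pL ≈ 0.167843 × 1426 = 239.344118 ≈ 239.

239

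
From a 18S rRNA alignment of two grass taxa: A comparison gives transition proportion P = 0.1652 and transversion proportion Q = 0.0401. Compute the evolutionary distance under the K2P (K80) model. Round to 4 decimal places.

0.2523

Under the Kimura two-parameter model, d = −½ ln(1 − 2P − Q) − ¼ ln(1 − 2Q).
1 − 2P − Q = 0.6295, giving −½ ln(0.6295) = 0.231415.
1 − 2Q = 0.9198, giving −¼ ln(0.9198) = 0.020900.
d = 0.231415 + 0.020900 = 0.252315.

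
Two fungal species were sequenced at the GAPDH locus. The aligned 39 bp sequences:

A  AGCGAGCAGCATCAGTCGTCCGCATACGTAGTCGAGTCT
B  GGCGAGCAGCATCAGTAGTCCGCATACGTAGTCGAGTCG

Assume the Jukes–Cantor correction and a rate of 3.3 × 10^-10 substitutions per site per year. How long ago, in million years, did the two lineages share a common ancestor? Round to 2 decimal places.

122.97

The sequences differ at 3 of 39 sites (1, 17, 39), so p = 3/39 ≈ 0.076923.
d = −(3/4) ln(1 − 4p/3) = −0.75 ln(1 − 0.102564) = −0.75 ln(0.897436)
  = −0.75 × (-0.108213) = 0.081160 substitutions/site.
Under a molecular clock d = 2μt, so t = d/(2μ) = 0.081160 / (2 × 3.3 × 10^-10) = 122.97 million years.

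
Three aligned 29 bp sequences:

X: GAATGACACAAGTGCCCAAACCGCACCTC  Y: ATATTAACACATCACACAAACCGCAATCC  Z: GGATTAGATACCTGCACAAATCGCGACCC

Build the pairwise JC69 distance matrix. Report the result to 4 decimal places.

d(X,Y) = 0.7739, d(X,Z) = 0.5285, d(Y,Z) = 0.6829

X–Y: 14/29 sites differ → p ≈ 0.482759, d = −0.75 ln(1 − 0.643679) = 0.773942 ≈ 0.7739.
X–Z: 11/29 sites differ → p ≈ 0.37931, d = −0.75 ln(1 − 0.505747) = 0.528531 ≈ 0.5285.
Y–Z: 13/29 sites differ → p ≈ 0.448276, d = −0.75 ln(1 − 0.597701) = 0.682920 ≈ 0.6829.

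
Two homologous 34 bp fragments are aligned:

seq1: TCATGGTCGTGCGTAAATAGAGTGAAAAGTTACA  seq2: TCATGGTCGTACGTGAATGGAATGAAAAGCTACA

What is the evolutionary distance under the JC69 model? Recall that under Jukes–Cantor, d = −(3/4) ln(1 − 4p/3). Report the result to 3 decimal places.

0.164

The sequences differ at 5 of 34 sites (11, 15, 19, 22, 30), so p = 5/34 ≈ 0.147059.
d = −(3/4) ln(1 − 4p/3) = −0.75 ln(1 − 0.196079) = −0.75 ln(0.803921)
  = −0.75 × (-0.218254) = 0.163691 substitutions/site.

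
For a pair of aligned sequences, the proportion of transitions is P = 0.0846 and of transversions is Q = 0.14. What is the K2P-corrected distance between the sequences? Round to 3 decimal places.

Under the Kimura two-parameter model, d = −½ ln(1 − 2P − Q) − ¼ ln(1 − 2Q).
1 − 2P − Q = 0.6908, giving −½ ln(0.6908) = 0.184952.
1 − 2Q = 0.72, giving −¼ ln(0.72) = 0.082126.
d = 0.184952 + 0.082126 = 0.267078.

0.267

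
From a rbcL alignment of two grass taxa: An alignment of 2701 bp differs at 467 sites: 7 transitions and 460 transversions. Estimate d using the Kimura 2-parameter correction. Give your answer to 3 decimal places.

0.201

P = 7/2701 ≈ 0.002592 and Q = 460/2701 ≈ 0.170307.
Under the Kimura two-parameter model, d = −½ ln(1 − 2P − Q) − ¼ ln(1 − 2Q).
1 − 2P − Q = 0.824509, giving −½ ln(0.824509) = 0.096484.
1 − 2Q = 0.659386, giving −¼ ln(0.659386) = 0.104112.
d = 0.096484 + 0.104112 = 0.200596.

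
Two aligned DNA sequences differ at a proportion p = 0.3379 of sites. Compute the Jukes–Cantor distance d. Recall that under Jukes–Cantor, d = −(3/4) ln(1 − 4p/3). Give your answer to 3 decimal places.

d = −(3/4) ln(1 − 4p/3) = −0.75 ln(1 − 0.450533) = −0.75 ln(0.549467)
  = −0.75 × (-0.598807) = 0.449105 substitutions/site.

0.449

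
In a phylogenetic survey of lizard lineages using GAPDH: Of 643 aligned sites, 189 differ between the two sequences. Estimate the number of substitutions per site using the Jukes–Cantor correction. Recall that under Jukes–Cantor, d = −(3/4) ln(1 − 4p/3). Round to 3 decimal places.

p = 189/643 ≈ 0.293935.
d = −(3/4) ln(1 − 4p/3) = −0.75 ln(1 − 0.391913) = −0.75 ln(0.608087)
  = −0.75 × (-0.497437) = 0.373078 substitutions/site.

0.373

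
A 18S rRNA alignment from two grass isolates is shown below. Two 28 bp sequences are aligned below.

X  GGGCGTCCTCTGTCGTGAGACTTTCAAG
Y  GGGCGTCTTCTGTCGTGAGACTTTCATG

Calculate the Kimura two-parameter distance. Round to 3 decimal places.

0.075

Of 28 sites, 1 differences are transitions and 1 are transversions, so P = 1/28 ≈ 0.035714 and Q = 1/28 ≈ 0.035714.
Under the Kimura two-parameter model, d = −½ ln(1 − 2P − Q) − ¼ ln(1 − 2Q).
1 − 2P − Q = 0.892858, giving −½ ln(0.892858) = 0.056664.
1 − 2Q = 0.928572, giving −¼ ln(0.928572) = 0.018527.
d = 0.056664 + 0.018527 = 0.075191.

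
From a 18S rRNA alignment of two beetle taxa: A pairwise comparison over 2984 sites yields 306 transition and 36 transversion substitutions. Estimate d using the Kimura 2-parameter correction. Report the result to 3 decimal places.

P = 306/2984 ≈ 0.102547 and Q = 36/2984 ≈ 0.012064.
Under the Kimura two-parameter model, d = −½ ln(1 − 2P − Q) − ¼ ln(1 − 2Q).
1 − 2P − Q = 0.782842, giving −½ ln(0.782842) = 0.122412.
1 − 2Q = 0.975872, giving −¼ ln(0.975872) = 0.006106.
d = 0.122412 + 0.006106 = 0.128518.

0.129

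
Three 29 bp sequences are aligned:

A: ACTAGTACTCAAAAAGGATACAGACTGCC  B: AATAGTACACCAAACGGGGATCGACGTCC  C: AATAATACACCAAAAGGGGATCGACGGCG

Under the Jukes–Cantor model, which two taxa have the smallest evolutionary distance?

B and C

A–B: 10/29 differ, p = 0.345, d = 0.462.
A–C: 10/29 differ, p = 0.345, d = 0.462.
B–C: 4/29 differ, p = 0.138, d = 0.152.
The smallest distance is between B and C.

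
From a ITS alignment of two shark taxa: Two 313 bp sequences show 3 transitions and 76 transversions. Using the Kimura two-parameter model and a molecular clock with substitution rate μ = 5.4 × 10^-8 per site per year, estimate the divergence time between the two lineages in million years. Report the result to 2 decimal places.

2.95

P = 3/313 ≈ 0.009585 and Q = 76/313 ≈ 0.242812.
Under the Kimura two-parameter model, d = −½ ln(1 − 2P − Q) − ¼ ln(1 − 2Q).
1 − 2P − Q = 0.738018, giving −½ ln(0.738018) = 0.151894.
1 − 2Q = 0.514376, giving −¼ ln(0.514376) = 0.166200.
d = 0.151894 + 0.166200 = 0.318094.
Under a molecular clock d = 2μt, so t = d/(2μ) = 0.318094 / (2 × 5.4 × 10^-8) = 2.95 million years.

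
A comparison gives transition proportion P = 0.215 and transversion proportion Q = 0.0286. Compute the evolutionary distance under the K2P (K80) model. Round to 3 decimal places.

Under the Kimura two-parameter model, d = −½ ln(1 − 2P − Q) − ¼ ln(1 − 2Q).
1 − 2P − Q = 0.5414, giving −½ ln(0.5414) = 0.306798.
1 − 2Q = 0.9428, giving −¼ ln(0.9428) = 0.014725.
d = 0.306798 + 0.014725 = 0.321523.

0.322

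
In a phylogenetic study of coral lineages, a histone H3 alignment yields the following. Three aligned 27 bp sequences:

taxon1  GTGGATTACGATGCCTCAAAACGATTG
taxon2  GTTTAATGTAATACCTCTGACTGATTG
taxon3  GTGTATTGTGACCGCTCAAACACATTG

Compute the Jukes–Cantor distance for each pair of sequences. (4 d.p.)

d(taxon1,taxon2) = 0.5876, d(taxon1,taxon3) = 0.4408, d(taxon2,taxon3) = 0.5107

taxon1–taxon2: 11/27 sites differ → p ≈ 0.407407, d = −0.75 ln(1 − 0.543209) = 0.587647 ≈ 0.5876.
taxon1–taxon3: 9/27 sites differ → p ≈ 0.333333, d = −0.75 ln(1 − 0.444444) = 0.440839 ≈ 0.4408.
taxon2–taxon3: 10/27 sites differ → p ≈ 0.37037, d = −0.75 ln(1 − 0.493827) = 0.510658 ≈ 0.5107.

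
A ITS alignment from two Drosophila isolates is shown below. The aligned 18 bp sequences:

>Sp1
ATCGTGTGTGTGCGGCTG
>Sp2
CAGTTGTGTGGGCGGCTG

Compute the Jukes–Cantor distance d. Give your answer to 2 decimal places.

The sequences differ at 5 of 18 sites (1, 2, 3, 4, 11), so p = 5/18 ≈ 0.277778.
d = −(3/4) ln(1 − 4p/3) = −0.75 ln(1 − 0.370371) = −0.75 ln(0.629629)
  = −0.75 × (-0.462625) = 0.346969 substitutions/site.

0.35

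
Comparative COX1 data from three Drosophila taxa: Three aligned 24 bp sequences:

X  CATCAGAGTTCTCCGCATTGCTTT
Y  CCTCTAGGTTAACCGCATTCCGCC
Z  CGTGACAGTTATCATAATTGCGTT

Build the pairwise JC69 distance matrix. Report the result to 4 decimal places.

d(X,Y) = 0.6082, d(X,Z) = 0.4408, d(Y,Z) = 0.8240

X–Y: 10/24 sites differ → p ≈ 0.416667, d = −0.75 ln(1 − 0.555556) = 0.608198 ≈ 0.6082.
X–Z: 8/24 sites differ → p ≈ 0.333333, d = −0.75 ln(1 − 0.444444) = 0.440839 ≈ 0.4408.
Y–Z: 12/24 sites differ → p = 0.5, d = −0.75 ln(1 − 0.666667) = 0.823960 ≈ 0.8240.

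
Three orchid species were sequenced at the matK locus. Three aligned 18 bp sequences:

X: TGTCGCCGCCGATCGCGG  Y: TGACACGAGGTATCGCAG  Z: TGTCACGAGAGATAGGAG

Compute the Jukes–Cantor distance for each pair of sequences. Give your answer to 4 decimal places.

d(X,Y) = 0.6735, d(X,Z) = 0.6735, d(Y,Z) = 0.3470

X–Y: 8/18 sites differ → p ≈ 0.444444, d = −0.75 ln(1 − 0.592592) = 0.673455 ≈ 0.6735.
X–Z: 8/18 sites differ → p ≈ 0.444444, d = −0.75 ln(1 − 0.592592) = 0.673455 ≈ 0.6735.
Y–Z: 5/18 sites differ → p ≈ 0.277778, d = −0.75 ln(1 − 0.370371) = 0.346968 ≈ 0.3470.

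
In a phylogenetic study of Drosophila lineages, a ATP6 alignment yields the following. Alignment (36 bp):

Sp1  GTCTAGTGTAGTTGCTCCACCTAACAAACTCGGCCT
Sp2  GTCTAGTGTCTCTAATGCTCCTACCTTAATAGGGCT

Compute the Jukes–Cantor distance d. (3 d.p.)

0.493

The sequences differ at 13 of 36 sites, so p = 13/36 ≈ 0.361111.
d = −(3/4) ln(1 − 4p/3) = −0.75 ln(1 − 0.481481) = −0.75 ln(0.518519)
  = −0.75 × (-0.656779) = 0.492584 substitutions/site.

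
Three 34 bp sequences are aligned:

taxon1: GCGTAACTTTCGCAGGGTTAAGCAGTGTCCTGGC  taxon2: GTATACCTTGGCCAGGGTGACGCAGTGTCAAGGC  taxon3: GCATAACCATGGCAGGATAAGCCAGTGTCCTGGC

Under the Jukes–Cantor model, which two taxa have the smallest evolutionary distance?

taxon1 and taxon3

taxon1–taxon2: 10/34 differ, p = 0.294, d = 0.373.
taxon1–taxon3: 8/34 differ, p = 0.235, d = 0.282.
taxon2–taxon3: 12/34 differ, p = 0.353, d = 0.477.
The smallest distance is between taxon1 and taxon3.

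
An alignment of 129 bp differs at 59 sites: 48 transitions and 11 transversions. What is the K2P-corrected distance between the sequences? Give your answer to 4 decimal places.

P = 48/129 ≈ 0.372093 and Q = 11/129 ≈ 0.085271.
Under the Kimura two-parameter model, d = −½ ln(1 − 2P − Q) − ¼ ln(1 − 2Q).
1 − 2P − Q = 0.170543, giving −½ ln(0.170543) = 0.884384.
1 − 2Q = 0.829458, giving −¼ ln(0.829458) = 0.046746.
d = 0.884384 + 0.046746 = 0.931130.

0.9311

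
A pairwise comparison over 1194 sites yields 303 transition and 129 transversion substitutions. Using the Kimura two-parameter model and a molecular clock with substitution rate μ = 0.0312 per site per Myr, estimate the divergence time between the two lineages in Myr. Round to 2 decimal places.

P = 303/1194 ≈ 0.253769 and Q = 129/1194 ≈ 0.10804.
Under the Kimura two-parameter model, d = −½ ln(1 − 2P − Q) − ¼ ln(1 − 2Q).
1 − 2P − Q = 0.384422, giving −½ ln(0.384422) = 0.478007.
1 − 2Q = 0.78392, giving −¼ ln(0.78392) = 0.060862.
d = 0.478007 + 0.060862 = 0.538869.
Under a molecular clock d = 2μt, so t = d/(2μ) = 0.538869 / (2 × 0.0312) = 8.64 Myr.

8.64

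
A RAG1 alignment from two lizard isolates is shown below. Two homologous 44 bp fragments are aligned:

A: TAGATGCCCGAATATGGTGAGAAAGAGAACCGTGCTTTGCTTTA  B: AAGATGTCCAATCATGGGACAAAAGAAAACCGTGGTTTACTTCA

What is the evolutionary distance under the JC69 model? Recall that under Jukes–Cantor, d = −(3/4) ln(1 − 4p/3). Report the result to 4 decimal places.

0.3756

The sequences differ at 13 of 44 sites, so p = 13/44 ≈ 0.295455.
d = −(3/4) ln(1 − 4p/3) = −0.75 ln(1 − 0.39394) = −0.75 ln(0.60606)
  = −0.75 × (-0.500776) = 0.375582 substitutions/site.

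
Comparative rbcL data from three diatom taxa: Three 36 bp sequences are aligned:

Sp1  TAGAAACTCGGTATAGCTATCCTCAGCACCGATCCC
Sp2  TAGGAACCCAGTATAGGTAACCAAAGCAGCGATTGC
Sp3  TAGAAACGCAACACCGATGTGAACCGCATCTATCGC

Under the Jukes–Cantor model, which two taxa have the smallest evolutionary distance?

Sp1–Sp2: 10/36 differ, p = 0.278, d = 0.347.
Sp1–Sp3: 15/36 differ, p = 0.417, d = 0.608.
Sp2–Sp3: 16/36 differ, p = 0.444, d = 0.673.
The smallest distance is between Sp1 and Sp2.

Sp1 and Sp2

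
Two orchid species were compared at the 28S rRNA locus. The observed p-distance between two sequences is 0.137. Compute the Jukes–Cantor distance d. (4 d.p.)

0.1513

d = −(3/4) ln(1 − 4p/3) = −0.75 ln(1 − 0.182667) = −0.75 ln(0.817333)
  = −0.75 × (-0.201709) = 0.151282 substitutions/site.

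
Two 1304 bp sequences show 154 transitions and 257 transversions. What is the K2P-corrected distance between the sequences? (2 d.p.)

P = 154/1304 ≈ 0.118098 and Q = 257/1304 ≈ 0.197086.
Under the Kimura two-parameter model, d = −½ ln(1 − 2P − Q) − ¼ ln(1 − 2Q).
1 − 2P − Q = 0.566718, giving −½ ln(0.566718) = 0.283947.
1 − 2Q = 0.605828, giving −¼ ln(0.605828) = 0.125290.
d = 0.283947 + 0.125290 = 0.409237.

0.41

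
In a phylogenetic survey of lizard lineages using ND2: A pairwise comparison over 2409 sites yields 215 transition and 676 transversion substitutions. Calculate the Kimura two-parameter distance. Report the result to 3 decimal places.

0.513

P = 215/2409 ≈ 0.089249 and Q = 676/2409 ≈ 0.280614.
Under the Kimura two-parameter model, d = −½ ln(1 − 2P − Q) − ¼ ln(1 − 2Q).
1 − 2P − Q = 0.540888, giving −½ ln(0.540888) = 0.307272.
1 − 2Q = 0.438772, giving −¼ ln(0.438772) = 0.205944.
d = 0.307272 + 0.205944 = 0.513216.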